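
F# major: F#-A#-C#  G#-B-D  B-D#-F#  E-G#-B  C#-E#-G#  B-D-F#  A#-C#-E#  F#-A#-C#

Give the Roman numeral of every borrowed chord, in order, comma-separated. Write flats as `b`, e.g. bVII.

ii°, bVII, iv

The diatonic triads in F# major are F#, G#m, A#m, B, C#, D#m, E#dim. F#–A#–C# = F#, B–D#–F# = B, C#–E#–G# = C# and A#–C#–E# = A#m all belong to that set. But G#–B–D is foreign: the diatonic ii on degree 2 is G#m, whereas G#dim comes from F# minor. It is labeled ii°. E–G#–B is not: scale degree 7 in F# major carries E#dim (vii°). In F# minor the chord on that degree is E, so here it functions as bVII, borrowed from the parallel minor. But B–D–F# is foreign: the diatonic IV on degree 4 is B, whereas Bm comes from F# minor. It is labeled iv.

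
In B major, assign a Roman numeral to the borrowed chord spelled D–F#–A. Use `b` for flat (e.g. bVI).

D is the lowered form of scale degree 3 in B major (the diatonic degree 3 is D#). The diatonic chord on degree 3 would be D#m (iii), but D–F#–A is the major chord from B minor. As a borrowed chord it is labeled bIII.

bIII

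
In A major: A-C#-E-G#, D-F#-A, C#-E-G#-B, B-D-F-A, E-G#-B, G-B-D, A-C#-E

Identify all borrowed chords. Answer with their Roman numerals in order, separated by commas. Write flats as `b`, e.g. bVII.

iiø7, bVII

A major has the diatonic set A, Bm, C#m, D, E, F#m, G#dim. A–C#–E–G# = Amaj7, D–F#–A = D, C#–E–G#–B = C#m7, E–G#–B = E and A–C#–E = A all belong to that set. B–D–F–A is not: scale degree 2 in A major carries Bm (ii). In A minor the chord on that degree is Bm7b5, so here it functions as iiø7, borrowed from the parallel minor. But G–B–D is foreign: the diatonic vii° on degree 7 is G#dim, whereas G comes from A minor. It is labeled bVII.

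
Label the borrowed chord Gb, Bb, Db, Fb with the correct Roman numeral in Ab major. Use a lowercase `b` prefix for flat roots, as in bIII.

bVII7

The root Gb is the lowered 7th scale degree — diatonically Ab major has G there. The diatonic chord on degree 7 would be Gdim (vii°), but Gb–Bb–Db–Fb is the dominant-seventh chord from Ab minor. As a borrowed chord it is labeled bVII7.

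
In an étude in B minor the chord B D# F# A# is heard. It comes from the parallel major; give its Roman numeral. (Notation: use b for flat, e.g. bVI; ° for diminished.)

Imaj7

The root B is the diatonic 1st degree of B minor; the borrowing shows in the chord quality. Diatonically B minor has Bm (i) on that degree; B–D#–F#–A# is instead the major-seventh chord native to B major, so it takes the label Imaj7.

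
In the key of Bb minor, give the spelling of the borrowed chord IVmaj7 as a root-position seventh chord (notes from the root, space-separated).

The root, Eb, is scale degree 4 — the same note in Bb minor and Bb major; only the chord quality changes. Stacking thirds in Bb major on Eb gives Eb–G–Bb–D.

Eb G Bb D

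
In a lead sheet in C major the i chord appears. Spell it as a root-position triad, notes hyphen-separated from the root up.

i is built on scale degree 1, which is C in both C major and its parallel. In C minor the chord on C is C–Eb–G.

C-Eb-G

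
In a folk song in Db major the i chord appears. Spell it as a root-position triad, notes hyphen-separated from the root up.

i is built on scale degree 1, which is Db in both Db major and its parallel. In Db minor the chord on Db is Db–Fb–Ab.

Db-Fb-Ab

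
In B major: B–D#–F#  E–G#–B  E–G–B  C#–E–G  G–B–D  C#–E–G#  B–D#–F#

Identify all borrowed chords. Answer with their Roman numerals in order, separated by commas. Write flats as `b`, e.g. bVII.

B major has the diatonic set B, C#m, D#m, E, F#, G#m, A#dim. Of the given chords, B–D#–F# = B, E–G#–B = E and C#–E–G# = C#m are diatonic. But E–G–B is foreign: the diatonic IV on degree 4 is E, whereas Em comes from B minor. It is labeled iv. But C#–E–G is foreign: the diatonic ii on degree 2 is C#m, whereas C#dim comes from B minor. It is labeled ii°. But G–B–D is foreign: the diatonic vi on degree 6 is G#m, whereas G comes from B minor. It is labeled bVI.

iv, ii°, bVI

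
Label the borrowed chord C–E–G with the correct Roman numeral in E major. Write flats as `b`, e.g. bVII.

In E major scale degree 6 is C#; C is its lowered form, from E minor. The diatonic chord on degree 6 would be C#m (vi), but C–E–G is the major chord from E minor. As a borrowed chord it is labeled bVI.

bVI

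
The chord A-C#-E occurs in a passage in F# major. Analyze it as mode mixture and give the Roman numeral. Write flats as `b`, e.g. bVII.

In F# major scale degree 3 is A#; A is its lowered form, from F# minor. Diatonically F# major has A#m (iii) on that degree; A–C#–E is instead the major chord native to F# minor, so it takes the label bIII.

bIII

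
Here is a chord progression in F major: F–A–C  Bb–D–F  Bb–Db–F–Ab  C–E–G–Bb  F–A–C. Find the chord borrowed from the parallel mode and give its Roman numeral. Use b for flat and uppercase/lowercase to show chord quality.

F major has the diatonic set F, Gm, Am, Bb, C, Dm, Edim. Of the given chords, F–A–C = F, Bb–D–F = Bb and C–E–G–Bb = C7 are diatonic. Bb–Db–F–Ab is not: scale degree 4 in F major carries Bb (IV). In F minor the chord on that degree is Bbm7, so here it functions as iv7, borrowed from the parallel minor.

iv7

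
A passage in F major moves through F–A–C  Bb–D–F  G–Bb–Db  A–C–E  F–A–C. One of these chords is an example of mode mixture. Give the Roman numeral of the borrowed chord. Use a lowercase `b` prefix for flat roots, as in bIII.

ii°

F major has the diatonic set F, Gm, Am, Bb, C, Dm, Edim. F–A–C = F, Bb–D–F = Bb and A–C–E = Am all belong to that set. But G–Bb–Db is foreign: the diatonic ii on degree 2 is Gm, whereas Gdim comes from F minor. It is labeled ii°.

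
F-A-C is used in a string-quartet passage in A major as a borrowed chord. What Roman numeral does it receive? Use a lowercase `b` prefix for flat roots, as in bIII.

F is the lowered form of scale degree 6 in A major (the diatonic degree 6 is F#). F–A–C is a major chord — the form found in A minor, not the diatonic vi (F#m). Borrowed into A major it is written bVI.

bVI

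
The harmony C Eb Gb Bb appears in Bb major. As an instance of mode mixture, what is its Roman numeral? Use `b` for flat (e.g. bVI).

iiø7

C is scale degree 2 in Bb major. The diatonic chord on degree 2 would be Cm (ii), but C–Eb–Gb–Bb is the half-diminished-seventh chord from Bb minor. As a borrowed chord it is labeled iiø7.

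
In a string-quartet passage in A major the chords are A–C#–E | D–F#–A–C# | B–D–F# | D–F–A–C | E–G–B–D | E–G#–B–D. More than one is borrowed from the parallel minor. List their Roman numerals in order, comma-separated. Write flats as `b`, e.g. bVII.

The diatonic triads in A major are A, Bm, C#m, D, E, F#m, G#dim. A–C#–E = A, D–F#–A–C# = Dmaj7, B–D–F# = Bm and E–G#–B–D = E7 are all diatonic. D–F–A–C is not: scale degree 4 in A major carries D (IV). In A minor the chord on that degree is Dm7, so here it functions as iv7, borrowed from the parallel minor. E–G–B–D doesn't fit — on degree 5 A major would have E (V). Em7 is the degree-5 chord of A minor, so it is the borrowed v7.

iv7, v7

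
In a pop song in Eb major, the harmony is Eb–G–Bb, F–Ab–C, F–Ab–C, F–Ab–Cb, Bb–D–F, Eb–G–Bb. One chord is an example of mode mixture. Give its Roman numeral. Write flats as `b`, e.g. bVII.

ii°

The diatonic triads in Eb major are Eb, Fm, Gm, Ab, Bb, Cm, Ddim. Of the given chords, Eb–G–Bb = Eb, F–Ab–C = Fm and Bb–D–F = Bb are diatonic. F–Ab–Cb doesn't fit — on degree 2 Eb major would have Fm (ii). Fdim is the degree-2 chord of Eb minor, so it is the borrowed ii°.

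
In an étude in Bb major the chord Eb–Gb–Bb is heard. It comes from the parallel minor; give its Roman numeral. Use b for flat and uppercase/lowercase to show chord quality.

iv

Eb is scale degree 4 in Bb major. The diatonic chord on degree 4 would be Eb (IV), but Eb–Gb–Bb is the minor chord from Bb minor. As a borrowed chord it is labeled iv.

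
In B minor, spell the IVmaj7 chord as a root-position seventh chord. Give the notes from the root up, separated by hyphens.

The root, E, is scale degree 4 — the same note in B minor and B major; only the chord quality changes. Stacking thirds in B major on E gives E–G#–B–D#.

E-G#-B-D#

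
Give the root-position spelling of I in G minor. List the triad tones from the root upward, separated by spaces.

The root, G, is scale degree 1 — the same note in G minor and G major; only the chord quality changes. In G major the chord on G is G–B–D.

G B D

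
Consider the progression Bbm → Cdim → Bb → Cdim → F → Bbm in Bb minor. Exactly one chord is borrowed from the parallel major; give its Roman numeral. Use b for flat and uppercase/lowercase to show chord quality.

I

In Bb minor (with V from harmonic minor) the diatonic chords are Bbm, Cdim, Db, Ebm, F, Gb, Ab. Of the given chords, Bbm, Cdim and F are diatonic. Bb (Bb–D–F) doesn't fit — on degree 1 Bb minor would have Bbm (i). Bb is the degree-1 chord of Bb major, so it is the borrowed I.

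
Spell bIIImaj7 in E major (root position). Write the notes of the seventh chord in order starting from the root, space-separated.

The root of bIIImaj7 is the lowered 3rd degree: G# becomes G. Stacking thirds in E minor on G gives G–B–D–F#.

G B D F#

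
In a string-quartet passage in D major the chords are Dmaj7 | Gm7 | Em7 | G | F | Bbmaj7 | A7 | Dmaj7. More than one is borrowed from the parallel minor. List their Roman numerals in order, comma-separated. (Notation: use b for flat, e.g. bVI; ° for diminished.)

D major has the diatonic set D, Em, F#m, G, A, Bm, C#dim. Of the given chords, Dmaj7, Em7, G and A7 are diatonic. But Gm7 (G–Bb–D–F) is foreign: the diatonic IV on degree 4 is G, whereas Gm7 comes from D minor. It is labeled iv7. But F (F–A–C) is foreign: the diatonic iii on degree 3 is F#m, whereas F comes from D minor. It is labeled bIII. Bbmaj7 (Bb–D–F–A) doesn't fit — on degree 6 D major would have Bm (vi). Bbmaj7 is the degree-6 chord of D minor, so it is the borrowed bVImaj7.

iv7, bIII, bVImaj7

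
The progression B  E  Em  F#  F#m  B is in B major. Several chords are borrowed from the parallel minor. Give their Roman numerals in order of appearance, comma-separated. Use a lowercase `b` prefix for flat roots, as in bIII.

B major has the diatonic set B, C#m, D#m, E, F#, G#m, A#dim. B, E and F# all belong to that set. Em (E–G–B) doesn't fit — on degree 4 B major would have E (IV). Em is the degree-4 chord of B minor, so it is the borrowed iv. F#m (F#–A–C#) is not: scale degree 5 in B major carries F# (V). In B minor the chord on that degree is F#m, so here it functions as v, borrowed from the parallel minor.

iv, v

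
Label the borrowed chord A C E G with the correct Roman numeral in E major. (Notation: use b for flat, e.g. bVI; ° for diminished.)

A is scale degree 4 in E major. Diatonically E major has A (IV) on that degree; A–C–E–G is instead the minor-seventh chord native to E minor, so it takes the label iv7.

iv7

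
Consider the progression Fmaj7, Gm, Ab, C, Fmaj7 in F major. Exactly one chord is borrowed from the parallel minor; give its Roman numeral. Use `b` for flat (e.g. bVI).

In F major the diatonic chords are F, Gm, Am, Bb, C, Dm, Edim. Fmaj7, Gm and C are all diatonic. But Ab (Ab–C–Eb) is foreign: the diatonic iii on degree 3 is Am, whereas Ab comes from F minor. It is labeled bIII.

bIII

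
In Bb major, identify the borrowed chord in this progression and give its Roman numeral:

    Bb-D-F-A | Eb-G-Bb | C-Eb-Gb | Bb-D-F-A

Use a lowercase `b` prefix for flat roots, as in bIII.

In Bb major the diatonic chords are Bb, Cm, Dm, Eb, F, Gm, Adim. Of the given chords, Bb–D–F–A = Bbmaj7 and Eb–G–Bb = Eb are diatonic. But C–Eb–Gb is foreign: the diatonic ii on degree 2 is Cm, whereas Cdim comes from Bb minor. It is labeled ii°.

ii°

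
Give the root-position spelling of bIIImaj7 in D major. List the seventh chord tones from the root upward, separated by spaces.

F A C E

The root of bIIImaj7 is the lowered 3rd degree: F# becomes F. Building the major-seventh chord from the parallel minor on F: F–A–C–E.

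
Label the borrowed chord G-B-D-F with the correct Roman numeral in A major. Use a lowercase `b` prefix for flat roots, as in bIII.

The root G is the lowered 7th scale degree — diatonically A major has G# there. The diatonic chord on degree 7 would be G#dim (vii°), but G–B–D–F is the dominant-seventh chord from A minor. As a borrowed chord it is labeled bVII7.

bVII7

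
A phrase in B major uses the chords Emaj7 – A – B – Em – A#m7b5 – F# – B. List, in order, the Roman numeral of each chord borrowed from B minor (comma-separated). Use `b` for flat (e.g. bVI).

B major has the diatonic set B, C#m, D#m, E, F#, G#m, A#dim. Emaj7, B, A#m7b5 and F# are all diatonic. But A (A–C#–E) is foreign: the diatonic vii° on degree 7 is A#dim, whereas A comes from B minor. It is labeled bVII. Em (E–G–B) doesn't fit — on degree 4 B major would have E (IV). Em is the degree-4 chord of B minor, so it is the borrowed iv.

bVII, iv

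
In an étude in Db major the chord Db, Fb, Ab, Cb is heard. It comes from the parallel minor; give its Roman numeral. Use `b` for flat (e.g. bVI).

i7

Db is scale degree 1 in Db major. Diatonically Db major has Db (I) on that degree; Db–Fb–Ab–Cb is instead the minor-seventh chord native to Db minor, so it takes the label i7.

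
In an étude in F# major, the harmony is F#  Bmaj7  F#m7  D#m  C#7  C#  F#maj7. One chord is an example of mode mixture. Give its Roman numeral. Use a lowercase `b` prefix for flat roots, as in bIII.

i7

The diatonic triads in F# major are F#, G#m, A#m, B, C#, D#m, E#dim. F#, Bmaj7, D#m, C#7, C# and F#maj7 all belong to that set. But F#m7 (F#–A–C#–E) is foreign: the diatonic I on degree 1 is F#, whereas F#m7 comes from F# minor. It is labeled i7.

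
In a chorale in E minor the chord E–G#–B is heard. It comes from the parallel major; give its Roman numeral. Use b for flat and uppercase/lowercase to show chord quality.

I

The root E is the diatonic 1st degree of E minor; the borrowing shows in the chord quality. Diatonically E minor has Em (i) on that degree; E–G#–B is instead the major chord native to E major, so it takes the label I.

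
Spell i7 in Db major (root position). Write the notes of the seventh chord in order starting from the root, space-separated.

The root, Db, is scale degree 1 — the same note in Db major and Db minor; only the chord quality changes. Stacking thirds in Db minor on Db gives Db–Fb–Ab–Cb.

Db Fb Ab Cb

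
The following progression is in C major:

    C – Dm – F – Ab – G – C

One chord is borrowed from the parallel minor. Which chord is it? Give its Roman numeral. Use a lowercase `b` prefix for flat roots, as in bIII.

bVI

In C major the diatonic chords are C, Dm, Em, F, G, Am, Bdim. C, Dm, F and G are all diatonic. Ab (Ab–C–Eb) doesn't fit — on degree 6 C major would have Am (vi). Ab is the degree-6 chord of C minor, so it is the borrowed bVI.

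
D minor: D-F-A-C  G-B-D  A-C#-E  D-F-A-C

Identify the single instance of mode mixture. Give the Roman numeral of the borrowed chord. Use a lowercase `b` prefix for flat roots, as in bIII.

In D minor (with V from harmonic minor) the diatonic chords are Dm, Edim, F, Gm, A, Bb, C. Of the given chords, D–F–A–C = Dm7 and A–C#–E = A are diatonic. G–B–D is not: scale degree 4 in D minor carries Gm (iv). In D major the chord on that degree is G, so here it functions as IV, borrowed from the parallel major.

IV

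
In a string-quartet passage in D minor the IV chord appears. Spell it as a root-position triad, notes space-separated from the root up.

The root, G, is scale degree 4 — the same note in D minor and D major; only the chord quality changes. Building the major chord from the parallel major on G: G–B–D.

G B D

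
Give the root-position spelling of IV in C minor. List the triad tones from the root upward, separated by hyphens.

F-A-C

The root, F, is scale degree 4 — the same note in C minor and C major; only the chord quality changes. In C major the chord on F is F–A–C.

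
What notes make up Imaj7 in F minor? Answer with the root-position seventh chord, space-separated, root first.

Imaj7 is built on scale degree 1, which is F in both F minor and its parallel. In F major the chord on F is F–A–C–E.

F A C E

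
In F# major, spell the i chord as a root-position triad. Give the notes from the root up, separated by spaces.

i is built on scale degree 1, which is F# in both F# major and its parallel. Building the minor chord from the parallel minor on F#: F#–A–C#.

F# A C#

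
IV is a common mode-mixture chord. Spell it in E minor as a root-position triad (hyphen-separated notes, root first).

A-C#-E

The root, A, is scale degree 4 — the same note in E minor and E major; only the chord quality changes. Stacking thirds in E major on A gives A–C#–E.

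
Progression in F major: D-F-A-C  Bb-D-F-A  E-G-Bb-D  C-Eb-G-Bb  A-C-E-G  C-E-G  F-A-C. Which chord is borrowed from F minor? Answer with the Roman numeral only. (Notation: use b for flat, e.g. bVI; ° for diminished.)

v7

F major has the diatonic set F, Gm, Am, Bb, C, Dm, Edim. D–F–A–C = Dm7, Bb–D–F–A = Bbmaj7, E–G–Bb–D = Em7b5, A–C–E–G = Am7, C–E–G = C and F–A–C = F all belong to that set. But C–Eb–G–Bb is foreign: the diatonic V on degree 5 is C, whereas Cm7 comes from F minor. It is labeled v7.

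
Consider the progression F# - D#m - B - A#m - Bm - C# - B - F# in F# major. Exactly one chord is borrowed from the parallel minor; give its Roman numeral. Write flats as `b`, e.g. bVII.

The diatonic triads in F# major are F#, G#m, A#m, B, C#, D#m, E#dim. Of the given chords, F#, D#m, B, A#m and C# are diatonic. But Bm (B–D–F#) is foreign: the diatonic IV on degree 4 is B, whereas Bm comes from F# minor. It is labeled iv.

iv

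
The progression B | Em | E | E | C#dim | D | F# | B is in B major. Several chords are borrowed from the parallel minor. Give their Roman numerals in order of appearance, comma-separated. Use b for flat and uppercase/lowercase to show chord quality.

iv, ii°, bIII

B major has the diatonic set B, C#m, D#m, E, F#, G#m, A#dim. B, E and F# all belong to that set. Em (E–G–B) is not: scale degree 4 in B major carries E (IV). In B minor the chord on that degree is Em, so here it functions as iv, borrowed from the parallel minor. C#dim (C#–E–G) doesn't fit — on degree 2 B major would have C#m (ii). C#dim is the degree-2 chord of B minor, so it is the borrowed ii°. D (D–F#–A) is not: scale degree 3 in B major carries D#m (iii). In B minor the chord on that degree is D, so here it functions as bIII, borrowed from the parallel minor.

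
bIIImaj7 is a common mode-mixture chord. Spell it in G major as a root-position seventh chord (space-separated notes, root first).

Scale degree 3 in G major is B. bIIImaj7 uses the lowered form, Bb, taken from G minor. Stacking thirds in G minor on Bb gives Bb–D–F–A.

Bb D F A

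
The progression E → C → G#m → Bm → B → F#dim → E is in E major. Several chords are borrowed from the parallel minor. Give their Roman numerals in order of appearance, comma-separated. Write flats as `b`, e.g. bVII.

bVI, v, ii°

In E major the diatonic chords are E, F#m, G#m, A, B, C#m, D#dim. Of the given chords, E, G#m and B are diatonic. C (C–E–G) is not: scale degree 6 in E major carries C#m (vi). In E minor the chord on that degree is C, so here it functions as bVI, borrowed from the parallel minor. Bm (B–D–F#) is not: scale degree 5 in E major carries B (V). In E minor the chord on that degree is Bm, so here it functions as v, borrowed from the parallel minor. F#dim (F#–A–C) is not: scale degree 2 in E major carries F#m (ii). In E minor the chord on that degree is F#dim, so here it functions as ii°, borrowed from the parallel minor.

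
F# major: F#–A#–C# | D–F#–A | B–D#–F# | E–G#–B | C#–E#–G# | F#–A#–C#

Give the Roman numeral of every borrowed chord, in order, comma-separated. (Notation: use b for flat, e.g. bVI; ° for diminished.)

bVI, bVII

In F# major the diatonic chords are F#, G#m, A#m, B, C#, D#m, E#dim. F#–A#–C# = F#, B–D#–F# = B and C#–E#–G# = C# are all diatonic. D–F#–A doesn't fit — on degree 6 F# major would have D#m (vi). D is the degree-6 chord of F# minor, so it is the borrowed bVI. E–G#–B is not: scale degree 7 in F# major carries E#dim (vii°). In F# minor the chord on that degree is E, so here it functions as bVII, borrowed from the parallel minor.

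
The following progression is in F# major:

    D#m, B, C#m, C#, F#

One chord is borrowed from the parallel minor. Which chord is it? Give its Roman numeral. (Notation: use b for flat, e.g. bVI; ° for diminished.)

v

F# major has the diatonic set F#, G#m, A#m, B, C#, D#m, E#dim. D#m, B, C# and F# all belong to that set. But C#m (C#–E–G#) is foreign: the diatonic V on degree 5 is C#, whereas C#m comes from F# minor. It is labeled v.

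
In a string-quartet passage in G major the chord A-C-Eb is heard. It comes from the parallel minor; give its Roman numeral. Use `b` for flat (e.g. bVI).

A is scale degree 2 in G major. A–C–Eb is a diminished chord — the form found in G minor, not the diatonic ii (Am). Borrowed into G major it is written ii°.

ii°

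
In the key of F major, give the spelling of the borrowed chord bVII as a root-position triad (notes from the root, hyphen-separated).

The root of bVII is the lowered 7th degree: E becomes Eb. Building the major chord from the parallel minor on Eb: Eb–G–Bb.

Eb-G-Bb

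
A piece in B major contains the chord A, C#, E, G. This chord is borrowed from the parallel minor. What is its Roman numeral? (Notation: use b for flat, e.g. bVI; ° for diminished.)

bVII7

A is the lowered form of scale degree 7 in B major (the diatonic degree 7 is A#). The diatonic chord on degree 7 would be A#dim (vii°), but A–C#–E–G is the dominant-seventh chord from B minor. As a borrowed chord it is labeled bVII7.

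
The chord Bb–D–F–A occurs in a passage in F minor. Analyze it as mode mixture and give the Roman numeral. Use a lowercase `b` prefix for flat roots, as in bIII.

The root Bb is the diatonic 4th degree of F minor; the borrowing shows in the chord quality. The diatonic chord on degree 4 would be Bbm (iv), but Bb–D–F–A is the major-seventh chord from F major. As a borrowed chord it is labeled IVmaj7.

IVmaj7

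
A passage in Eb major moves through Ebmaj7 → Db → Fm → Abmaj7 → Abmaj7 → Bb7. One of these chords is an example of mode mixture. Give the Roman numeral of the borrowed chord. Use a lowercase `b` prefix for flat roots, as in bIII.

In Eb major the diatonic chords are Eb, Fm, Gm, Ab, Bb, Cm, Ddim. Of the given chords, Ebmaj7, Fm, Abmaj7 and Bb7 are diatonic. But Db (Db–F–Ab) is foreign: the diatonic vii° on degree 7 is Ddim, whereas Db comes from Eb minor. It is labeled bVII.

bVII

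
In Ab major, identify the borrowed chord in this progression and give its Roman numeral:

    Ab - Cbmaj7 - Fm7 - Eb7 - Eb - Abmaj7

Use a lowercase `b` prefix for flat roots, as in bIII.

Ab major has the diatonic set Ab, Bbm, Cm, Db, Eb, Fm, Gdim. Ab, Fm7, Eb7, Eb and Abmaj7 are all diatonic. Cbmaj7 (Cb–Eb–Gb–Bb) is not: scale degree 3 in Ab major carries Cm (iii). In Ab minor the chord on that degree is Cbmaj7, so here it functions as bIIImaj7, borrowed from the parallel minor.

bIIImaj7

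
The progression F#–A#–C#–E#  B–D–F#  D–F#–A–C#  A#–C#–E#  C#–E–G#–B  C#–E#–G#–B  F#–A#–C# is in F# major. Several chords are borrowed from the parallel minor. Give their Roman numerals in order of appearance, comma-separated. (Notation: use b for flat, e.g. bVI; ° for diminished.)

F# major has the diatonic set F#, G#m, A#m, B, C#, D#m, E#dim. F#–A#–C#–E# = F#maj7, A#–C#–E# = A#m, C#–E#–G#–B = C#7 and F#–A#–C# = F# all belong to that set. B–D–F# doesn't fit — on degree 4 F# major would have B (IV). Bm is the degree-4 chord of F# minor, so it is the borrowed iv. D–F#–A–C# doesn't fit — on degree 6 F# major would have D#m (vi). Dmaj7 is the degree-6 chord of F# minor, so it is the borrowed bVImaj7. C#–E–G#–B doesn't fit — on degree 5 F# major would have C# (V). C#m7 is the degree-5 chord of F# minor, so it is the borrowed v7.

iv, bVImaj7, v7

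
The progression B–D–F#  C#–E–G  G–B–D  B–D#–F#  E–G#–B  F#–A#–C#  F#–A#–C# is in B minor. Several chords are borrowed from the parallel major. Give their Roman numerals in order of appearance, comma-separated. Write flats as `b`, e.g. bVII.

B minor has the diatonic set Bm, C#dim, D, Em, F#, G, A (with V from harmonic minor). B–D–F# = Bm, C#–E–G = C#dim, G–B–D = G and F#–A#–C# = F# all belong to that set. But B–D#–F# is foreign: the diatonic i on degree 1 is Bm, whereas B comes from B major. It is labeled I. E–G#–B is not: scale degree 4 in B minor carries Em (iv). In B major the chord on that degree is E, so here it functions as IV, borrowed from the parallel major.

I, IV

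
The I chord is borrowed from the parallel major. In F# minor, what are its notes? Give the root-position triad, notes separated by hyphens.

I is built on scale degree 1, which is F# in both F# minor and its parallel. Building the major chord from the parallel major on F#: F#–A#–C#.

F#-A#-C#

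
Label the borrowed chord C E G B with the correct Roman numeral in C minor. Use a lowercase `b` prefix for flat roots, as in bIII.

Imaj7

The root C is the diatonic 1st degree of C minor; the borrowing shows in the chord quality. C–E–G–B is a major-seventh chord — the form found in C major, not the diatonic i (Cm). Borrowed into C minor it is written Imaj7.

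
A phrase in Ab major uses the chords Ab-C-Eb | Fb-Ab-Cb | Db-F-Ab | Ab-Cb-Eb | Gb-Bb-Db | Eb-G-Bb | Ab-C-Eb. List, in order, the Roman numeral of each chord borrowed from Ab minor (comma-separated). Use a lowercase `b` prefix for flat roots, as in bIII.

The diatonic triads in Ab major are Ab, Bbm, Cm, Db, Eb, Fm, Gdim. Ab–C–Eb = Ab, Db–F–Ab = Db and Eb–G–Bb = Eb all belong to that set. Fb–Ab–Cb is not: scale degree 6 in Ab major carries Fm (vi). In Ab minor the chord on that degree is Fb, so here it functions as bVI, borrowed from the parallel minor. Ab–Cb–Eb is not: scale degree 1 in Ab major carries Ab (I). In Ab minor the chord on that degree is Abm, so here it functions as i, borrowed from the parallel minor. Gb–Bb–Db is not: scale degree 7 in Ab major carries Gdim (vii°). In Ab minor the chord on that degree is Gb, so here it functions as bVII, borrowed from the parallel minor.

bVI, i, bVII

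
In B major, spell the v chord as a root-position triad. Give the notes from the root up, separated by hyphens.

F#-A-C#

v is built on scale degree 5, which is F# in both B major and its parallel. Stacking thirds in B minor on F# gives F#–A–C#.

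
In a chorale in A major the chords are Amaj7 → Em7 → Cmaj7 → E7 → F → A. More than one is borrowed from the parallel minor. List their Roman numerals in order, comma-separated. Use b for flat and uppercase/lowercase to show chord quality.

A major has the diatonic set A, Bm, C#m, D, E, F#m, G#dim. Amaj7, E7 and A are all diatonic. Em7 (E–G–B–D) doesn't fit — on degree 5 A major would have E (V). Em7 is the degree-5 chord of A minor, so it is the borrowed v7. But Cmaj7 (C–E–G–B) is foreign: the diatonic iii on degree 3 is C#m, whereas Cmaj7 comes from A minor. It is labeled bIIImaj7. But F (F–A–C) is foreign: the diatonic vi on degree 6 is F#m, whereas F comes from A minor. It is labeled bVI.

v7, bIIImaj7, bVI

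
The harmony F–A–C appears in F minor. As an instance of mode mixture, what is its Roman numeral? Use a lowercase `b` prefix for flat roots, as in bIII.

F is scale degree 1 in F minor. Diatonically F minor has Fm (i) on that degree; F–A–C is instead the major chord native to F major, so it takes the label I.

I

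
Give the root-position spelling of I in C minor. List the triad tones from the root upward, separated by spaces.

The root, C, is scale degree 1 — the same note in C minor and C major; only the chord quality changes. Stacking thirds in C major on C gives C–E–G.

C E G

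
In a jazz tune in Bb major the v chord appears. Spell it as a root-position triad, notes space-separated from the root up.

F Ab C

v is built on scale degree 5, which is F in both Bb major and its parallel. In Bb minor the chord on F is F–Ab–C.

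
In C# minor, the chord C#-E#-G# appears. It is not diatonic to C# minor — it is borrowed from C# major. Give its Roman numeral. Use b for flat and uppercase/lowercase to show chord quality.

I

C# is scale degree 1 in C# minor. The diatonic chord on degree 1 would be C#m (i), but C#–E#–G# is the major chord from C# major. As a borrowed chord it is labeled I.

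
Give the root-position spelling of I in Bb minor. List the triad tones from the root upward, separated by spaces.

The root, Bb, is scale degree 1 — the same note in Bb minor and Bb major; only the chord quality changes. Stacking thirds in Bb major on Bb gives Bb–D–F.

Bb D F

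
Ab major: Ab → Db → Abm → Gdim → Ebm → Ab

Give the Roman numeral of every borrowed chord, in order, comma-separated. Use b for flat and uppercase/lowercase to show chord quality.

In Ab major the diatonic chords are Ab, Bbm, Cm, Db, Eb, Fm, Gdim. Of the given chords, Ab, Db and Gdim are diatonic. But Abm (Ab–Cb–Eb) is foreign: the diatonic I on degree 1 is Ab, whereas Abm comes from Ab minor. It is labeled i. Ebm (Eb–Gb–Bb) doesn't fit — on degree 5 Ab major would have Eb (V). Ebm is the degree-5 chord of Ab minor, so it is the borrowed v.

i, v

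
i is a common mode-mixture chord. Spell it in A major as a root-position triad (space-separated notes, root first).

A C E

The root, A, is scale degree 1 — the same note in A major and A minor; only the chord quality changes. In A minor the chord on A is A–C–E.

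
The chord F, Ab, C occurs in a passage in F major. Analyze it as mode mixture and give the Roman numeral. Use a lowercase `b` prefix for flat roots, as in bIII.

The root F is the diatonic 1st degree of F major; the borrowing shows in the chord quality. F–Ab–C is a minor chord — the form found in F minor, not the diatonic I (F). Borrowed into F major it is written i.

i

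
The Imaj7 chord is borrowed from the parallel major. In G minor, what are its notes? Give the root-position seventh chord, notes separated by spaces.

The root, G, is scale degree 1 — the same note in G minor and G major; only the chord quality changes. In G major the chord on G is G–B–D–F#.

G B D F#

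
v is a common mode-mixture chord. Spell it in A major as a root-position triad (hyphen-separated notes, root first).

E-G-B

The root, E, is scale degree 5 — the same note in A major and A minor; only the chord quality changes. Stacking thirds in A minor on E gives E–G–B.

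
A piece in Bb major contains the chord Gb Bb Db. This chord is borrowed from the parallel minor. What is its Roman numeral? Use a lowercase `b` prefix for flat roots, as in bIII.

In Bb major scale degree 6 is G; Gb is its lowered form, from Bb minor. The diatonic chord on degree 6 would be Gm (vi), but Gb–Bb–Db is the major chord from Bb minor. As a borrowed chord it is labeled bVI.

bVI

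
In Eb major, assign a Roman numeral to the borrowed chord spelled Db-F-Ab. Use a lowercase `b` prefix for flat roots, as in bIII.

In Eb major scale degree 7 is D; Db is its lowered form, from Eb minor. Db–F–Ab is a major chord — the form found in Eb minor, not the diatonic vii° (Ddim). Borrowed into Eb major it is written bVII.

bVII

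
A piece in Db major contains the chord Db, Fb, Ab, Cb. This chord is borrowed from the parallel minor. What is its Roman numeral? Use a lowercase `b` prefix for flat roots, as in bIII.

i7

The root Db is the diatonic 1st degree of Db major; the borrowing shows in the chord quality. The diatonic chord on degree 1 would be Db (I), but Db–Fb–Ab–Cb is the minor-seventh chord from Db minor. As a borrowed chord it is labeled i7.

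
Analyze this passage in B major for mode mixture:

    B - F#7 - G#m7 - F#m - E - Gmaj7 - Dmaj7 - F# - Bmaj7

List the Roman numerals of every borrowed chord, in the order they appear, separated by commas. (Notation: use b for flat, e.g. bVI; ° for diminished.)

v, bVImaj7, bIIImaj7

In B major the diatonic chords are B, C#m, D#m, E, F#, G#m, A#dim. B, F#7, G#m7, E, F# and Bmaj7 all belong to that set. F#m (F#–A–C#) is not: scale degree 5 in B major carries F# (V). In B minor the chord on that degree is F#m, so here it functions as v, borrowed from the parallel minor. Gmaj7 (G–B–D–F#) is not: scale degree 6 in B major carries G#m (vi). In B minor the chord on that degree is Gmaj7, so here it functions as bVImaj7, borrowed from the parallel minor. Dmaj7 (D–F#–A–C#) is not: scale degree 3 in B major carries D#m (iii). In B minor the chord on that degree is Dmaj7, so here it functions as bIIImaj7, borrowed from the parallel minor.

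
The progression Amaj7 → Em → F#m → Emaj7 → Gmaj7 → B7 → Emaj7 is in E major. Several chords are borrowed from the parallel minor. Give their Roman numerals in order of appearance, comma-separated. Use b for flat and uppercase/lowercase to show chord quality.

E major has the diatonic set E, F#m, G#m, A, B, C#m, D#dim. Amaj7, F#m, Emaj7 and B7 all belong to that set. Em (E–G–B) doesn't fit — on degree 1 E major would have E (I). Em is the degree-1 chord of E minor, so it is the borrowed i. But Gmaj7 (G–B–D–F#) is foreign: the diatonic iii on degree 3 is G#m, whereas Gmaj7 comes from E minor. It is labeled bIIImaj7.

i, bIIImaj7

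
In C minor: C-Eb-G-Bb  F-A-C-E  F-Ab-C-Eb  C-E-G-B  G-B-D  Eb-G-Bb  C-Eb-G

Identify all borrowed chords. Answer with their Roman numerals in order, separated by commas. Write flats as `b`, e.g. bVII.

The diatonic triads in C minor (with V from harmonic minor) are Cm, Ddim, Eb, Fm, G, Ab, Bb. Of the given chords, C–Eb–G–Bb = Cm7, F–Ab–C–Eb = Fm7, G–B–D = G, Eb–G–Bb = Eb and C–Eb–G = Cm are diatonic. F–A–C–E doesn't fit — on degree 4 C minor would have Fm (iv). Fmaj7 is the degree-4 chord of C major, so it is the borrowed IVmaj7. C–E–G–B doesn't fit — on degree 1 C minor would have Cm (i). Cmaj7 is the degree-1 chord of C major, so it is the borrowed Imaj7.

IVmaj7, Imaj7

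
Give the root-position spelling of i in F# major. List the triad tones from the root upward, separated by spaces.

F# A C#

The root, F#, is scale degree 1 — the same note in F# major and F# minor; only the chord quality changes. In F# minor the chord on F# is F#–A–C#.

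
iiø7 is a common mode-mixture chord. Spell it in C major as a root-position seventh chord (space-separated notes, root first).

The root, D, is scale degree 2 — the same note in C major and C minor; only the chord quality changes. In C minor the chord on D is D–F–Ab–C.

D F Ab C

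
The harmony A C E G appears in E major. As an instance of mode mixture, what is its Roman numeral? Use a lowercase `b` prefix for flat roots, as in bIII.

iv7

A is scale degree 4 in E major. Diatonically E major has A (IV) on that degree; A–C–E–G is instead the minor-seventh chord native to E minor, so it takes the label iv7.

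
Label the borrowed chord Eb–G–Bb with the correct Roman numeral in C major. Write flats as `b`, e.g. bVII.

The root Eb is the lowered 3rd scale degree — diatonically C major has E there. The diatonic chord on degree 3 would be Em (iii), but Eb–G–Bb is the major chord from C minor. As a borrowed chord it is labeled bIII.

bIII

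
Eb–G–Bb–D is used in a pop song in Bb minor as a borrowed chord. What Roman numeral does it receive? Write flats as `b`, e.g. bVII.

The root Eb is the diatonic 4th degree of Bb minor; the borrowing shows in the chord quality. The diatonic chord on degree 4 would be Ebm (iv), but Eb–G–Bb–D is the major-seventh chord from Bb major. As a borrowed chord it is labeled IVmaj7.

IVmaj7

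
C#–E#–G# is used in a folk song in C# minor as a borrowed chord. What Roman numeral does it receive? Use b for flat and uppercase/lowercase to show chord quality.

C# is scale degree 1 in C# minor. The diatonic chord on degree 1 would be C#m (i), but C#–E#–G# is the major chord from C# major. As a borrowed chord it is labeled I.

I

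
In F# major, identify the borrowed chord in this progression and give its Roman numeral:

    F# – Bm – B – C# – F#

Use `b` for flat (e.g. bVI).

F# major has the diatonic set F#, G#m, A#m, B, C#, D#m, E#dim. F#, B and C# all belong to that set. But Bm (B–D–F#) is foreign: the diatonic IV on degree 4 is B, whereas Bm comes from F# minor. It is labeled iv.

iv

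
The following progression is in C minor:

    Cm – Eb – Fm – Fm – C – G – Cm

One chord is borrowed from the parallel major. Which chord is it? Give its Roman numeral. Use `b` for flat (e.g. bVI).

I

In C minor (with V from harmonic minor) the diatonic chords are Cm, Ddim, Eb, Fm, G, Ab, Bb. Cm, Eb, Fm and G all belong to that set. But C (C–E–G) is foreign: the diatonic i on degree 1 is Cm, whereas C comes from C major. It is labeled I.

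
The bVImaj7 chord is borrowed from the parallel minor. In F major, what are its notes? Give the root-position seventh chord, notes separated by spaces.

Db F Ab C

Scale degree 6 in F major is D. bVImaj7 uses the lowered form, Db, taken from F minor. In F minor the chord on Db is Db–F–Ab–C.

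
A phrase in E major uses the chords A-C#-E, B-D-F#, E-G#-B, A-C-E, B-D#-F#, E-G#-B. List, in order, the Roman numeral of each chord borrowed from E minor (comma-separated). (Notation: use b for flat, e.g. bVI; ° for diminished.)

v, iv

In E major the diatonic chords are E, F#m, G#m, A, B, C#m, D#dim. Of the given chords, A–C#–E = A, E–G#–B = E and B–D#–F# = B are diatonic. But B–D–F# is foreign: the diatonic V on degree 5 is B, whereas Bm comes from E minor. It is labeled v. But A–C–E is foreign: the diatonic IV on degree 4 is A, whereas Am comes from E minor. It is labeled iv.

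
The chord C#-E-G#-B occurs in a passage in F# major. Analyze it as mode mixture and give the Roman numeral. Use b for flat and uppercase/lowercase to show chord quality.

The root C# is the diatonic 5th degree of F# major; the borrowing shows in the chord quality. C#–E–G#–B is a minor-seventh chord — the form found in F# minor, not the diatonic V (C#). Borrowed into F# major it is written v7.

v7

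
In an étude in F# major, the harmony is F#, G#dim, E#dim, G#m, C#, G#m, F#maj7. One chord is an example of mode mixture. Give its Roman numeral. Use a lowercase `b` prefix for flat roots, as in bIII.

ii°

F# major has the diatonic set F#, G#m, A#m, B, C#, D#m, E#dim. Of the given chords, F#, E#dim, G#m, C# and F#maj7 are diatonic. G#dim (G#–B–D) doesn't fit — on degree 2 F# major would have G#m (ii). G#dim is the degree-2 chord of F# minor, so it is the borrowed ii°.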